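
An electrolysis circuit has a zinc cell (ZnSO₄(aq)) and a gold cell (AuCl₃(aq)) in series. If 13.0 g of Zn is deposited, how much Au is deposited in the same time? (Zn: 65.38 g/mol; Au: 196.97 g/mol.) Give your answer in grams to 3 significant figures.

26.1 g

n(Zn) = 13.0 / 65.38 = 0.1988 mol
Zn²⁺ + 2e⁻ → Zn, so n(e⁻) = 2 × 0.1988 = 0.3976 mol
In series, the same 0.3976 mol of electrons flows through the second cell.
Au³⁺ + 3e⁻ → Au, so n(Au) = 0.3976 / 3 = 0.1325 mol
m(Au) = 0.1325 × 196.97 = 26.1 g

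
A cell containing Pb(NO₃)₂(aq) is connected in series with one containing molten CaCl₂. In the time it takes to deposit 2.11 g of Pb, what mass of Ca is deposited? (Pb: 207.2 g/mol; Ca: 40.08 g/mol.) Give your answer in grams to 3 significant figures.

0.408 g

n(Pb) = 2.11 / 207.2 = 0.01018 mol
Pb²⁺ + 2e⁻ → Pb, so n(e⁻) = 2 × 0.01018 = 0.02036 mol
The cells are in series, so the same charge (and hence the same n(e⁻) = 0.02036 mol) passes through both.
Ca²⁺ + 2e⁻ → Ca, so n(Ca) = 0.02036 / 2 = 0.01018 mol
m(Ca) = 0.01018 × 40.08 = 0.408 g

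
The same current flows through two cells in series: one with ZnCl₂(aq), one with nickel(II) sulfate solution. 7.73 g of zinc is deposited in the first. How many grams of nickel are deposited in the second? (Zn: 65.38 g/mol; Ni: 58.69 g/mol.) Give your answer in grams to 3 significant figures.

n(Zn) = 7.73 / 65.38 = 0.1182 mol
Zn²⁺ + 2e⁻ → Zn, so n(e⁻) = 2 × 0.1182 = 0.2364 mol
Same current for the same time ⇒ same n(e⁻) = 0.2364 mol in both cells.
Ni²⁺ + 2e⁻ → Ni, so n(Ni) = 0.2364 / 2 = 0.1182 mol
m(Ni) = 0.1182 × 58.69 = 6.94 g

6.94 g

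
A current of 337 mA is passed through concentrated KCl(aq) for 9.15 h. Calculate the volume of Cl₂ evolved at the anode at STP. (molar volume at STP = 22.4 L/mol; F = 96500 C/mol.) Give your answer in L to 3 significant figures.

1.29 L

Q = 0.337 A × 32940 s = 11100 C
n(e⁻) = Q/F = 11100/96500 = 0.1150 mol
2Cl⁻ → Cl₂ + 2e⁻, so n(Cl₂) = 0.1150 / 2 = 0.05750 mol
V = 0.05750 × 22.4 = 1.288 L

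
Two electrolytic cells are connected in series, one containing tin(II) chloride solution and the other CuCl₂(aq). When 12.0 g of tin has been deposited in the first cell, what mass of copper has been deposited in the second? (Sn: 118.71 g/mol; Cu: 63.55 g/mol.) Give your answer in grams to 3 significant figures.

n(Sn) = 12.0 / 118.71 = 0.1011 mol
Sn²⁺ + 2e⁻ → Sn, so n(e⁻) = 2 × 0.1011 = 0.2022 mol
Same current for the same time ⇒ same n(e⁻) = 0.2022 mol in both cells.
Cu²⁺ + 2e⁻ → Cu, so n(Cu) = 0.2022 / 2 = 0.1011 mol
m(Cu) = 0.1011 × 63.55 = 6.42 g

6.42 g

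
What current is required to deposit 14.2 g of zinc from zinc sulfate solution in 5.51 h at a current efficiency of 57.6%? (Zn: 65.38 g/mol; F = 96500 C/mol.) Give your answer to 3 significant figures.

3.67 A

n(Zn) = 14.2 / 65.38 = 0.2172 mol
Zn²⁺ + 2e⁻ → Zn, so n(e⁻) = 2 × 0.2172 = 0.4344 mol
Q = 0.4344 × 96500 / 0.576 = 72780 C
I = Q / t = 72780 / 19836 s = 3.67 A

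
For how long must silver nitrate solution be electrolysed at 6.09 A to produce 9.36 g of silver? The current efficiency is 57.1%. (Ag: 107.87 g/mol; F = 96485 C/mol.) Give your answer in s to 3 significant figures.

2410 s

n(Ag) = 9.36 / 107.87 = 0.08677 mol
Ag⁺ + e⁻ → Ag, so n(e⁻) = 0.08677 mol
Q = 0.08677 × 96485 / 0.571 = 14660 C
t = Q / I = 14660 / 6.09 = 2407 s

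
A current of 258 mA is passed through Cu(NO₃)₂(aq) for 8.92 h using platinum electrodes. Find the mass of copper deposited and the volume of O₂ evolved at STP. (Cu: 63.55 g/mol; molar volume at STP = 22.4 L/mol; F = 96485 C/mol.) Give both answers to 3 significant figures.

Q = 0.258 × 32112 = 8285 C; n(e⁻) = 8285 / 96485 = 0.08587 mol
Cathode: Cu²⁺ + 2e⁻ → Cu → n(Cu) = 0.08587/2 = 0.04294 mol → 2.73 g
Anode: 2H₂O → O₂ + 4H⁺ + 4e⁻ → n(O₂) = 0.08587/4 = 0.02147 mol → 0.481 L

2.73 g Cu; 0.481 L O₂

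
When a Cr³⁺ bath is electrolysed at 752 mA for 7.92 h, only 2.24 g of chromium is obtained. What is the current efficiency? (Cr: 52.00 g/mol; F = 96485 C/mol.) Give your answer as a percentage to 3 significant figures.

Q = 0.752 × 28512 = 21440 C
n(e⁻) = 21440 / 96485 = 0.2222 mol
Cr³⁺ + 3e⁻ → Cr, so theoretical n(Cr) = 0.07407 mol → 3.852 g
Efficiency = 2.24 / 3.852 = 0.5815 = 58.2%

58.2%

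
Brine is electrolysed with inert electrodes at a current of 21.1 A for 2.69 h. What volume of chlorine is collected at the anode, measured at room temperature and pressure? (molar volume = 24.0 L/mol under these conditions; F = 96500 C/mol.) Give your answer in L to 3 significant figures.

25.4 L

Q = 21.1 A × 9684 s = 2.043×10^5 C
n(e⁻) = 2.043×10^5 / 96500 = 2.117 mol
2Cl⁻ → Cl₂ + 2e⁻, so n(Cl₂) = 2.117 / 2 = 1.059 mol
V = 1.059 × 24.0 = 25.42 L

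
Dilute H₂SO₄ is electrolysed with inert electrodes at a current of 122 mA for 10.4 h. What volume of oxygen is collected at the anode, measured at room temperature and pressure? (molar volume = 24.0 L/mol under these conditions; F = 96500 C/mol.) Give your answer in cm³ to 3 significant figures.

284 cm³

Q = It = 0.122 × 37440 = 4568 C
n(e⁻) = Q/F = 4568/96500 = 0.04734 mol
2H₂O → O₂ + 4H⁺ + 4e⁻, so n(O₂) = 0.04734 / 4 = 0.01184 mol
V = 0.01184 × 24.0 = 0.2842 L
= 284 cm³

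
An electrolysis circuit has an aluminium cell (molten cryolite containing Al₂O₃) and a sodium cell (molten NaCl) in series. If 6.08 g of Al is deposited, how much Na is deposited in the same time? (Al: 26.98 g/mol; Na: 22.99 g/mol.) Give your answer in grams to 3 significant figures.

n(Al) = 6.08 / 26.98 = 0.2254 mol
Al³⁺ + 3e⁻ → Al, so n(e⁻) = 3 × 0.2254 = 0.6762 mol
In series, the same 0.6762 mol of electrons flows through the second cell.
Na⁺ + e⁻ → Na, so n(Na) = 0.6762 mol
m(Na) = 0.6762 × 22.99 = 15.5 g

15.5 g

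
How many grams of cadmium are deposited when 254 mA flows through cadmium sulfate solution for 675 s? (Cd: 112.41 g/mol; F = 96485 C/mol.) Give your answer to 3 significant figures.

0.0999 g

Charge passed = 0.254 × 675 = 171.5 C
n(e⁻) = 171.5 / 96485 = 0.001777 mol
Cd²⁺ + 2e⁻ → Cd, so n(Cd) = 0.001777 / 2 = 8.885×10^-4 mol
m = 8.885×10^-4 × 112.41 = 0.0999 g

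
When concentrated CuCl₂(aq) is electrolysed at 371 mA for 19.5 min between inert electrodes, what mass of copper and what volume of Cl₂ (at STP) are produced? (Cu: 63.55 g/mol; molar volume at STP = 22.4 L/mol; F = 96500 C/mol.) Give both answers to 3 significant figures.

0.143 g Cu; 0.0504 L Cl₂

Q = 0.371 × 1170 = 434.1 C; n(e⁻) = 434.1 / 96500 = 0.004498 mol
Cathode: Cu²⁺ + 2e⁻ → Cu → n(Cu) = 0.004498/2 = 0.002249 mol → 0.143 g
Anode: 2Cl⁻ → Cl₂ + 2e⁻ → n(Cl₂) = 0.004498/2 = 0.002249 mol → 0.0504 L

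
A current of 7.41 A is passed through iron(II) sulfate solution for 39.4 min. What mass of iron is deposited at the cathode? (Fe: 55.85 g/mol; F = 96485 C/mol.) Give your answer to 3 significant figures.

5.07 g

Q = 7.41 A × 2364 s = 17520 C
n(e⁻) = 17520 / 96485 = 0.1816 mol
Fe²⁺ + 2e⁻ → Fe, so n(Fe) = 0.1816 / 2 = 0.09080 mol
m = 0.09080 × 55.85 = 5.07 g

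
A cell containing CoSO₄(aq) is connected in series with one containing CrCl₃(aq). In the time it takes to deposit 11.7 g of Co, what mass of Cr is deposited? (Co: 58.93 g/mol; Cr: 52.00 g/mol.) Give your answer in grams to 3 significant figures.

n(Co) = 11.7 / 58.93 = 0.1985 mol
Co²⁺ + 2e⁻ → Co, so n(e⁻) = 2 × 0.1985 = 0.3970 mol
Same current for the same time ⇒ same n(e⁻) = 0.3970 mol in both cells.
Cr³⁺ + 3e⁻ → Cr, so n(Cr) = 0.3970 / 3 = 0.1323 mol
m(Cr) = 0.1323 × 52.00 = 6.88 g

6.88 g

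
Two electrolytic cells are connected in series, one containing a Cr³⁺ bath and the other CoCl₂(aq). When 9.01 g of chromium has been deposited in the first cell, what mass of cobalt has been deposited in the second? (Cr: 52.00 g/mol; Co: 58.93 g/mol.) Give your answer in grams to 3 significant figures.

15.3 g

n(Cr) = 9.01 / 52.00 = 0.1733 mol
Cr³⁺ + 3e⁻ → Cr, so n(e⁻) = 3 × 0.1733 = 0.5199 mol
Same current for the same time ⇒ same n(e⁻) = 0.5199 mol in both cells.
Co²⁺ + 2e⁻ → Co, so n(Co) = 0.5199 / 2 = 0.2600 mol
m(Co) = 0.2600 × 58.93 = 15.3 g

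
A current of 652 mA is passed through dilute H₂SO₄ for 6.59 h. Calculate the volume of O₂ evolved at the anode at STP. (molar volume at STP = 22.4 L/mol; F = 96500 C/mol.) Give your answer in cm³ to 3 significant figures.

Q = 0.652 A × 23724 s = 15470 C
n(e⁻) = 15470 / 96500 = 0.1603 mol
2H₂O → O₂ + 4H⁺ + 4e⁻, so n(O₂) = 0.1603 / 4 = 0.04008 mol
V = 0.04008 × 22.4 = 0.8978 L
= 898 cm³

898 cm³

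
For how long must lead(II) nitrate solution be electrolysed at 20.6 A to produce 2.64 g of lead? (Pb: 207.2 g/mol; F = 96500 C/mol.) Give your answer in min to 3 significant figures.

n(Pb) = 2.64 / 207.2 = 0.01274 mol
Pb²⁺ + 2e⁻ → Pb, so n(e⁻) = 2 × 0.01274 = 0.02548 mol
Q = 0.02548 × 96500 = 2459 C
t = Q / I = 2459 / 20.6 = 119.4 s = 1.99 min

1.99 min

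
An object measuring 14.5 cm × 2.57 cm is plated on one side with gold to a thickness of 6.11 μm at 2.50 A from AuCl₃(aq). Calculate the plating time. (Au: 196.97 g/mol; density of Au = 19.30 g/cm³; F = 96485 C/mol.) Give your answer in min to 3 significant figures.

Plated area = 14.5 × 2.57 = 37.27 cm²
Volume = 37.27 × 6.11×10⁻⁴ cm = 0.02277 cm³
m(Au) = 0.02277 × 19.30 = 0.4395 g
n(Au) = 0.4395 / 196.97 = 0.002231 mol; n(e⁻) = 3 × 0.002231 = 0.006693 mol
Q = 0.006693 × 96485 = 645.8 C
t = 645.8 / 2.50 = 258.3 s = 4.31 min

4.31 min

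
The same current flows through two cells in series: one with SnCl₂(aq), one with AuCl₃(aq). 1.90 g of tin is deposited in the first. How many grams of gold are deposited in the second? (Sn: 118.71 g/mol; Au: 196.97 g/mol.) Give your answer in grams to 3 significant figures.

2.10 g

n(Sn) = 1.90 / 118.71 = 0.01601 mol
Sn²⁺ + 2e⁻ → Sn, so n(e⁻) = 2 × 0.01601 = 0.03202 mol
In series, the same 0.03202 mol of electrons flows through the second cell.
Au³⁺ + 3e⁻ → Au, so n(Au) = 0.03202 / 3 = 0.01067 mol
m(Au) = 0.01067 × 196.97 = 2.10 g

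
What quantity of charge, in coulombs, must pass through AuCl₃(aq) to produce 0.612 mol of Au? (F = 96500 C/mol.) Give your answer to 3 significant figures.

Au³⁺ + 3e⁻ → Au, so n(e⁻) = 3 × 0.612 = 1.836 mol
Q = 1.836 × 96500 = 1.772×10^5 C

1.77×10^5 C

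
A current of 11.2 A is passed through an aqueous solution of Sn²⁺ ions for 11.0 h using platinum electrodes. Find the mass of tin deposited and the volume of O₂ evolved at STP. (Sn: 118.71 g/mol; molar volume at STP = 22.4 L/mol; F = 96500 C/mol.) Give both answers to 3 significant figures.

Q = 11.2 × 39600 = 4.435×10^5 C; n(e⁻) = 4.435×10^5 / 96500 = 4.596 mol
Cathode: Sn²⁺ + 2e⁻ → Sn → n(Sn) = 4.596/2 = 2.298 mol → 273 g
Anode: 2H₂O → O₂ + 4H⁺ + 4e⁻ → n(O₂) = 4.596/4 = 1.149 mol → 25.7 L

273 g Sn; 25.7 L O₂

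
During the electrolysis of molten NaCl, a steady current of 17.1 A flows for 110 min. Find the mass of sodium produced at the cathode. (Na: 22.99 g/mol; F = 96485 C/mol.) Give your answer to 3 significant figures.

26.9 g

Q = It = 17.1 × 6600 = 1.129×10^5 C
Moles of electrons = 1.129×10^5 / 96485 = 1.170 mol
Na⁺ + e⁻ → Na, so n(Na) = 1.170 mol
m = 1.170 × 22.99 = 26.9 g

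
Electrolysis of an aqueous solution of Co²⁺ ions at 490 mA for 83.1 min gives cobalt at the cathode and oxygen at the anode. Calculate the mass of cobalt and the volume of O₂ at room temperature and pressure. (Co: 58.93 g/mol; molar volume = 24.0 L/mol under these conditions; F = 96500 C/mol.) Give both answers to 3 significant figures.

Q = 0.490 × 4986 = 2443 C; n(e⁻) = 2443 / 96500 = 0.02532 mol
Cathode: Co²⁺ + 2e⁻ → Co → n(Co) = 0.02532/2 = 0.01266 mol → 0.746 g
Anode: 2H₂O → O₂ + 4H⁺ + 4e⁻ → n(O₂) = 0.02532/4 = 0.006330 mol → 0.152 L

0.746 g Co; 0.152 L O₂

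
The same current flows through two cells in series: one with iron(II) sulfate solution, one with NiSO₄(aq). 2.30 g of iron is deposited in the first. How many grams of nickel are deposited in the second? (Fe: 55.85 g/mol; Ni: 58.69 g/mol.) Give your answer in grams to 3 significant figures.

2.42 g

n(Fe) = 2.30 / 55.85 = 0.04118 mol
Fe²⁺ + 2e⁻ → Fe, so n(e⁻) = 2 × 0.04118 = 0.08236 mol
The cells are in series, so the same charge (and hence the same n(e⁻) = 0.08236 mol) passes through both.
Ni²⁺ + 2e⁻ → Ni, so n(Ni) = 0.08236 / 2 = 0.04118 mol
m(Ni) = 0.04118 × 58.69 = 2.42 g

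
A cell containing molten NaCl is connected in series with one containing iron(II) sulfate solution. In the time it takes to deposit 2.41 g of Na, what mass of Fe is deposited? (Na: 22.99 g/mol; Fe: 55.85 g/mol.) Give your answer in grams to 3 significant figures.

n(Na) = 2.41 / 22.99 = 0.1048 mol
Na⁺ + e⁻ → Na, so n(e⁻) = 0.1048 mol
In series, the same 0.1048 mol of electrons flows through the second cell.
Fe²⁺ + 2e⁻ → Fe, so n(Fe) = 0.1048 / 2 = 0.05240 mol
m(Fe) = 0.05240 × 55.85 = 2.93 g

2.93 g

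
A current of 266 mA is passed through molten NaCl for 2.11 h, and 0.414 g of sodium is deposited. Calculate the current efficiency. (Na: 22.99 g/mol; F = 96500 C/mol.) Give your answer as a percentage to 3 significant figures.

86.0%

Q = 0.266 × 7596 = 2021 C
n(e⁻) = 2021 / 96500 = 0.02094 mol
Na⁺ + e⁻ → Na, so theoretical n(Na) = 0.02094 mol → 0.4814 g
Efficiency = 0.414 / 0.4814 = 0.8600 = 86.0%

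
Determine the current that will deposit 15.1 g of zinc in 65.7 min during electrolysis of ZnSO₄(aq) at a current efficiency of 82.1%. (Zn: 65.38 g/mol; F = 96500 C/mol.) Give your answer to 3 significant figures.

13.8 A

n(Zn) = 15.1 / 65.38 = 0.2310 mol
Zn²⁺ + 2e⁻ → Zn, so n(e⁻) = 2 × 0.2310 = 0.4620 mol
Q = 0.4620 × 96500 / 0.821 = 54300 C
I = Q / t = 54300 / 3942 s = 13.8 A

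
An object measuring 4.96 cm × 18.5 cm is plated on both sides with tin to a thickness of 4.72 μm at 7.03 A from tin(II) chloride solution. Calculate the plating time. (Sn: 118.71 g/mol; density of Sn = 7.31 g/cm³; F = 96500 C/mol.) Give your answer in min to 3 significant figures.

2.44 min

Plated area = 2 × 4.96 × 18.5 = 183.5 cm²
Volume = 183.5 × 4.72×10⁻⁴ cm = 0.08661 cm³
m(Sn) = 0.08661 × 7.31 = 0.6331 g
n(Sn) = 0.6331 / 118.71 = 0.005333 mol; n(e⁻) = 2 × 0.005333 = 0.01067 mol
Q = 0.01067 × 96500 = 1030 C
t = 1030 / 7.03 = 146.5 s = 2.44 min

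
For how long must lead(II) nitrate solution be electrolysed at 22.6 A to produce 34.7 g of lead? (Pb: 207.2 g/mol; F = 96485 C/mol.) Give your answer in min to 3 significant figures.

n(Pb) = 34.7 / 207.2 = 0.1675 mol
Pb²⁺ + 2e⁻ → Pb, so n(e⁻) = 2 × 0.1675 = 0.3350 mol
Q = 0.3350 × 96485 = 32320 C
t = Q / I = 32320 / 22.6 = 1430 s = 23.8 min

23.8 min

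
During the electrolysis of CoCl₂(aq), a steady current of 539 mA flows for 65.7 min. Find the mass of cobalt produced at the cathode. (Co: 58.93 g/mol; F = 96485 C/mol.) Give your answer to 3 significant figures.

0.649 g

Q = It = 0.539 × 3942 = 2125 C
Moles of electrons = 2125 / 96485 = 0.02202 mol
Co²⁺ + 2e⁻ → Co, so n(Co) = 0.02202 / 2 = 0.01101 mol
m = 0.01101 × 58.93 = 0.649 g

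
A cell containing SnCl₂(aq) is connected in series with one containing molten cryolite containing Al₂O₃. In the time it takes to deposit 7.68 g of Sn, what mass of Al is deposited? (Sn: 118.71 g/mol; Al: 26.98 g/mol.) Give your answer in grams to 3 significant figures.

n(Sn) = 7.68 / 118.71 = 0.06470 mol
Sn²⁺ + 2e⁻ → Sn, so n(e⁻) = 2 × 0.06470 = 0.1294 mol
In series, the same 0.1294 mol of electrons flows through the second cell.
Al³⁺ + 3e⁻ → Al, so n(Al) = 0.1294 / 3 = 0.04313 mol
m(Al) = 0.04313 × 26.98 = 1.16 g

1.16 g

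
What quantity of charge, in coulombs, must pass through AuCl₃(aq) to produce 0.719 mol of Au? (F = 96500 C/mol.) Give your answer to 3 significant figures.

2.08×10^5 C

Au³⁺ + 3e⁻ → Au, so n(e⁻) = 3 × 0.719 = 2.157 mol
Q = 2.157 × 96500 = 2.082×10^5 C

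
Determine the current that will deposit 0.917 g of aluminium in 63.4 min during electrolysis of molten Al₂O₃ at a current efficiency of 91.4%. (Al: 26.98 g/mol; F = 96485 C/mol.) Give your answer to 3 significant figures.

n(Al) = 0.917 / 26.98 = 0.03399 mol
Al³⁺ + 3e⁻ → Al, so n(e⁻) = 3 × 0.03399 = 0.1020 mol
Q = 0.1020 × 96485 / 0.914 = 10770 C
I = Q / t = 10770 / 3804 s = 2.83 A

2.83 A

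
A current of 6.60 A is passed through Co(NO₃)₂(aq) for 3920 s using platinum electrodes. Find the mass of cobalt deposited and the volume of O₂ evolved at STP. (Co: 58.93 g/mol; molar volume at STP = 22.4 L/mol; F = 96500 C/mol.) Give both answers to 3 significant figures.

Q = 6.60 × 3920 = 25870 C; n(e⁻) = 25870 / 96500 = 0.2681 mol
Cathode: Co²⁺ + 2e⁻ → Co → n(Co) = 0.2681/2 = 0.1341 mol → 7.90 g
Anode: 2H₂O → O₂ + 4H⁺ + 4e⁻ → n(O₂) = 0.2681/4 = 0.06703 mol → 1.50 L

7.90 g Co; 1.50 L O₂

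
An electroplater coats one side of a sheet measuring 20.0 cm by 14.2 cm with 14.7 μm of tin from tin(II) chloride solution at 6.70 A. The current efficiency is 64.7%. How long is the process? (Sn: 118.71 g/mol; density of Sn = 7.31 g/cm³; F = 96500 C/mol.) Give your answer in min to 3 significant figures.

Plated area = 20.0 × 14.2 = 284.0 cm²
Volume = 284.0 × 14.7×10⁻⁴ cm = 0.4175 cm³
m(Sn) = 0.4175 × 7.31 = 3.052 g
n(Sn) = 3.052 / 118.71 = 0.02571 mol; n(e⁻) = 2 × 0.02571 = 0.05142 mol
Q = 0.05142 × 96500 / 0.647 = 7669 C
t = 7669 / 6.70 = 1145 s = 19.1 min

19.1 min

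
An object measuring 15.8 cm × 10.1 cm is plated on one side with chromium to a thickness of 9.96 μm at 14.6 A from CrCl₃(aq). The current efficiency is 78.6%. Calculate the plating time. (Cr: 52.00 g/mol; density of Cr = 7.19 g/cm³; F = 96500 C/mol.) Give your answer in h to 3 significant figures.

Plated area = 15.8 × 10.1 = 159.6 cm²
Volume = 159.6 × 9.96×10⁻⁴ cm = 0.1590 cm³
m(Cr) = 0.1590 × 7.19 = 1.143 g
n(Cr) = 1.143 / 52.00 = 0.02198 mol; n(e⁻) = 3 × 0.02198 = 0.06594 mol
Q = 0.06594 × 96500 / 0.786 = 8096 C
t = 8096 / 14.6 = 554.5 s = 0.154 h

0.154 h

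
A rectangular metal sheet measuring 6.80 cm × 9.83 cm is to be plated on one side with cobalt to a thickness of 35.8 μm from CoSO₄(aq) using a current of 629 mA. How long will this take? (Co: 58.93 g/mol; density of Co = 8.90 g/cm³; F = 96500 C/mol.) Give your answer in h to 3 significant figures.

3.08 h

Plated area = 6.80 × 9.83 = 66.84 cm²
Volume = 66.84 × 35.8×10⁻⁴ cm = 0.2393 cm³
m(Co) = 0.2393 × 8.90 = 2.130 g
n(Co) = 2.130 / 58.93 = 0.03614 mol; n(e⁻) = 2 × 0.03614 = 0.07228 mol
Q = 0.07228 × 96500 = 6975 C
t = 6975 / 0.629 = 11090 s = 3.08 h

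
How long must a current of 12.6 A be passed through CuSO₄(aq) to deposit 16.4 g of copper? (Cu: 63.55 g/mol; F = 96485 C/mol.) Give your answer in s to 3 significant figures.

n(Cu) = 16.4 / 63.55 = 0.2581 mol
Cu²⁺ + 2e⁻ → Cu, so n(e⁻) = 2 × 0.2581 = 0.5162 mol
Q = 0.5162 × 96485 = 49810 C
t = Q / I = 49810 / 12.6 = 3953 s

3950 s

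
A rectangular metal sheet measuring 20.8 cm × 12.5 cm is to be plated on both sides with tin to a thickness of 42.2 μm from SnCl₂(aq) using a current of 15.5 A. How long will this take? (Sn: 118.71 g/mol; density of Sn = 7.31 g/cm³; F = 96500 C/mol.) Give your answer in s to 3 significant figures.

Plated area = 2 × 20.8 × 12.5 = 520.0 cm²
Volume = 520.0 × 42.2×10⁻⁴ cm = 2.194 cm³
m(Sn) = 2.194 × 7.31 = 16.04 g
n(Sn) = 16.04 / 118.71 = 0.1351 mol; n(e⁻) = 2 × 0.1351 = 0.2702 mol
Q = 0.2702 × 96500 = 26070 C
t = 26070 / 15.5 = 1682 s

1680 s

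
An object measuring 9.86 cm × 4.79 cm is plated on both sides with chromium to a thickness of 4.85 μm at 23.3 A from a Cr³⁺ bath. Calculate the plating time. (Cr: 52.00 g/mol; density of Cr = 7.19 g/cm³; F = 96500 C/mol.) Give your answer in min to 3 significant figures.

1.31 min

Plated area = 2 × 9.86 × 4.79 = 94.46 cm²
Volume = 94.46 × 4.85×10⁻⁴ cm = 0.04581 cm³
m(Cr) = 0.04581 × 7.19 = 0.3294 g
n(Cr) = 0.3294 / 52.00 = 0.006335 mol; n(e⁻) = 3 × 0.006335 = 0.01901 mol
Q = 0.01901 × 96500 = 1834 C
t = 1834 / 23.3 = 78.71 s = 1.31 min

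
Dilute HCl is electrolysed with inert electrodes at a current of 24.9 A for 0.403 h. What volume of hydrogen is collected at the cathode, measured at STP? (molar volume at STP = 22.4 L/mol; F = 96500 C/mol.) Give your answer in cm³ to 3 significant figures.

Q = 24.9 A × 1450.8 s = 36120 C
Moles of electrons = 36120 / 96500 = 0.3743 mol
2H⁺ + 2e⁻ → H₂, so n(H₂) = 0.3743 / 2 = 0.1872 mol
V = 0.1872 × 22.4 = 4.193 L
= 4190 cm³

4190 cm³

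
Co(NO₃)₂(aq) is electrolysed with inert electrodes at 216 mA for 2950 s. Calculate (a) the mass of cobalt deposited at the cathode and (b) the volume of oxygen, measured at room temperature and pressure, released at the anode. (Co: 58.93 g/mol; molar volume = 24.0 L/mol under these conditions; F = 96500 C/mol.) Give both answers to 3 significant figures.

0.195 g Co; 0.0396 L O₂

Q = 0.216 × 2950 = 637.2 C; n(e⁻) = 637.2 / 96500 = 0.006603 mol
Cathode: Co²⁺ + 2e⁻ → Co → n(Co) = 0.006603/2 = 0.003302 mol → 0.195 g
Anode: 2H₂O → O₂ + 4H⁺ + 4e⁻ → n(O₂) = 0.006603/4 = 0.001651 mol → 0.0396 L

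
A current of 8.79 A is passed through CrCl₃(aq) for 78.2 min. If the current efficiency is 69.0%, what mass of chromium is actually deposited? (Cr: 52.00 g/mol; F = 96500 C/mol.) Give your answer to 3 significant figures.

Q = 8.79 × 4692 = 41240 C
n(e⁻) = 41240 / 96500 = 0.4274 mol
Cr³⁺ + 3e⁻ → Cr, so theoretical m(Cr) = 0.1425 × 52.00 = 7.410 g
Actual mass = 69.0% × 7.410 = 5.11 g

5.11 g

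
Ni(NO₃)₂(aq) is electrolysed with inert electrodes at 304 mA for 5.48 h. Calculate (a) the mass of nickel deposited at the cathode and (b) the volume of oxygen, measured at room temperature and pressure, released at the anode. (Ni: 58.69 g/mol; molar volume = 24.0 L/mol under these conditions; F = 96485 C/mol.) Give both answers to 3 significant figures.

1.82 g Ni; 0.373 L O₂

Q = 0.304 × 19728 = 5997 C; n(e⁻) = 5997 / 96485 = 0.06215 mol
Cathode: Ni²⁺ + 2e⁻ → Ni → n(Ni) = 0.06215/2 = 0.03108 mol → 1.82 g
Anode: 2H₂O → O₂ + 4H⁺ + 4e⁻ → n(O₂) = 0.06215/4 = 0.01554 mol → 0.373 L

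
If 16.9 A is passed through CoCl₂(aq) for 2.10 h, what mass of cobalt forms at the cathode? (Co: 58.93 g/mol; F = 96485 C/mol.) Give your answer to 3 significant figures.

39.0 g

Charge passed = 16.9 × 7560 = 1.278×10^5 C
n(e⁻) = 1.278×10^5 / 96485 = 1.325 mol
Co²⁺ + 2e⁻ → Co, so n(Co) = 1.325 / 2 = 0.6625 mol
m = 0.6625 × 58.93 = 39.0 g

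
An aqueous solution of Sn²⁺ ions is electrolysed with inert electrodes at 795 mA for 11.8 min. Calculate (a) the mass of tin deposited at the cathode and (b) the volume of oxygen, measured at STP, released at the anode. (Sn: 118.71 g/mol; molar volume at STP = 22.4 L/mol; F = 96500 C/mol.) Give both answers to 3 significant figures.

0.346 g Sn; 0.0327 L O₂

Q = 0.795 × 708 = 562.9 C; n(e⁻) = 562.9 / 96500 = 0.005833 mol
Cathode: Sn²⁺ + 2e⁻ → Sn → n(Sn) = 0.005833/2 = 0.002917 mol → 0.346 g
Anode: 2H₂O → O₂ + 4H⁺ + 4e⁻ → n(O₂) = 0.005833/4 = 0.001458 mol → 0.0327 L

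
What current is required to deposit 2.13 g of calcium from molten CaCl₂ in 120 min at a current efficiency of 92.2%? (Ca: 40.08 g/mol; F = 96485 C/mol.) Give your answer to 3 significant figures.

n(Ca) = 2.13 / 40.08 = 0.05314 mol
Ca²⁺ + 2e⁻ → Ca, so n(e⁻) = 2 × 0.05314 = 0.1063 mol
Q = 0.1063 × 96485 / 0.922 = 11120 C
I = Q / t = 11120 / 7200 s = 1.54 A

1.54 A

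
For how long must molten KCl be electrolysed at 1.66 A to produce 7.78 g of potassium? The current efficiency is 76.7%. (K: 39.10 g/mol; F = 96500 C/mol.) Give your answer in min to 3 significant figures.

n(K) = 7.78 / 39.10 = 0.1990 mol
K⁺ + e⁻ → K, so n(e⁻) = 0.1990 mol
Q = 0.1990 × 96500 / 0.767 = 25040 C
t = Q / I = 25040 / 1.66 = 15080 s = 251 min

251 min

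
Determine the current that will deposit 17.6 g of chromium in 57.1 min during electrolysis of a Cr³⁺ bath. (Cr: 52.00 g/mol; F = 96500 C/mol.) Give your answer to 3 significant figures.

28.6 A

n(Cr) = 17.6 / 52.00 = 0.3385 mol
Cr³⁺ + 3e⁻ → Cr, so n(e⁻) = 3 × 0.3385 = 1.016 mol
Q = 1.016 × 96500 = 98040 C
I = Q / t = 98040 / 3426 s = 28.6 A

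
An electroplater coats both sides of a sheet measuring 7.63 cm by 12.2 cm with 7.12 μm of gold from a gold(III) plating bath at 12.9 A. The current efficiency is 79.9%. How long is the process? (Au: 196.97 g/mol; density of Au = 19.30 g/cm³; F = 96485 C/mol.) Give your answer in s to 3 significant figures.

Plated area = 2 × 7.63 × 12.2 = 186.2 cm²
Volume = 186.2 × 7.12×10⁻⁴ cm = 0.1326 cm³
m(Au) = 0.1326 × 19.30 = 2.559 g
n(Au) = 2.559 / 196.97 = 0.01299 mol; n(e⁻) = 3 × 0.01299 = 0.03897 mol
Q = 0.03897 × 96485 / 0.799 = 4706 C
t = 4706 / 12.9 = 364.8 s

365 s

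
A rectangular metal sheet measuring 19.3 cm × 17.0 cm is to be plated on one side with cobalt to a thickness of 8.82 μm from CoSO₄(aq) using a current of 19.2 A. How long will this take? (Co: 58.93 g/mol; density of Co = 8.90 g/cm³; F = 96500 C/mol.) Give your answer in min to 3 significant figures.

7.32 min

Plated area = 19.3 × 17.0 = 328.1 cm²
Volume = 328.1 × 8.82×10⁻⁴ cm = 0.2894 cm³
m(Co) = 0.2894 × 8.90 = 2.576 g
n(Co) = 2.576 / 58.93 = 0.04371 mol; n(e⁻) = 2 × 0.04371 = 0.08742 mol
Q = 0.08742 × 96500 = 8436 C
t = 8436 / 19.2 = 439.4 s = 7.32 min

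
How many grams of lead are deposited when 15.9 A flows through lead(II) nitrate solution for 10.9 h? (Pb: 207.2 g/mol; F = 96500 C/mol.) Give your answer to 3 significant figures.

670 g

Charge passed = 15.9 × 39240 = 6.239×10^5 C
n(e⁻) = 6.239×10^5 / 96500 = 6.465 mol
Pb²⁺ + 2e⁻ → Pb, so n(Pb) = 6.465 / 2 = 3.233 mol
m = 3.233 × 207.2 = 670 g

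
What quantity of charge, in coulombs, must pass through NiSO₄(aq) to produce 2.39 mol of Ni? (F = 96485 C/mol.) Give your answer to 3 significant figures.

Ni²⁺ + 2e⁻ → Ni, so n(e⁻) = 2 × 2.39 = 4.780 mol
Q = 4.780 × 96485 = 4.612×10^5 C

4.61×10^5 C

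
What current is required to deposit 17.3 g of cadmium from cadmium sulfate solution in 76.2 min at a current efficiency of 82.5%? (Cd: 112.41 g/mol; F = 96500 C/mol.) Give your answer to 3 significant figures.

n(Cd) = 17.3 / 112.41 = 0.1539 mol
Cd²⁺ + 2e⁻ → Cd, so n(e⁻) = 2 × 0.1539 = 0.3078 mol
Q = 0.3078 × 96500 / 0.825 = 36000 C
I = Q / t = 36000 / 4572 s = 7.87 A

7.87 A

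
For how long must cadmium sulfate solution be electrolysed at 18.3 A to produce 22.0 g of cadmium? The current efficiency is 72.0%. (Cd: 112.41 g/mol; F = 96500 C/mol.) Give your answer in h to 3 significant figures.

n(Cd) = 22.0 / 112.41 = 0.1957 mol
Cd²⁺ + 2e⁻ → Cd, so n(e⁻) = 2 × 0.1957 = 0.3914 mol
Q = 0.3914 × 96500 / 0.720 = 52460 C
t = Q / I = 52460 / 18.3 = 2867 s = 0.796 h

0.796 h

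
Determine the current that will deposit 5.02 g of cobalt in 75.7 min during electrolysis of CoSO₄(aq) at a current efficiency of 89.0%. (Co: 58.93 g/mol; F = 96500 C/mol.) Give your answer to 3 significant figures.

n(Co) = 5.02 / 58.93 = 0.08519 mol
Co²⁺ + 2e⁻ → Co, so n(e⁻) = 2 × 0.08519 = 0.1704 mol
Q = 0.1704 × 96500 / 0.890 = 18480 C
I = Q / t = 18480 / 4542 s = 4.07 A

4.07 A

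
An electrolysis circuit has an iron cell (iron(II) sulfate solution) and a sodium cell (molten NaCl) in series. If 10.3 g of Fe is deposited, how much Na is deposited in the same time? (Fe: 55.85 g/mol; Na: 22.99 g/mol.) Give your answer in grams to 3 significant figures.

8.48 g

n(Fe) = 10.3 / 55.85 = 0.1844 mol
Fe²⁺ + 2e⁻ → Fe, so n(e⁻) = 2 × 0.1844 = 0.3688 mol
In series, the same 0.3688 mol of electrons flows through the second cell.
Na⁺ + e⁻ → Na, so n(Na) = 0.3688 mol
m(Na) = 0.3688 × 22.99 = 8.48 g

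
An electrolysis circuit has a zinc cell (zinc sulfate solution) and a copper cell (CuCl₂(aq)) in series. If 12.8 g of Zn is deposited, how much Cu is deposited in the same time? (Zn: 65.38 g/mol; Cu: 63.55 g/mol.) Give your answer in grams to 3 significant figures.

12.4 g

n(Zn) = 12.8 / 65.38 = 0.1958 mol
Zn²⁺ + 2e⁻ → Zn, so n(e⁻) = 2 × 0.1958 = 0.3916 mol
In series, the same 0.3916 mol of electrons flows through the second cell.
Cu²⁺ + 2e⁻ → Cu, so n(Cu) = 0.3916 / 2 = 0.1958 mol
m(Cu) = 0.1958 × 63.55 = 12.4 g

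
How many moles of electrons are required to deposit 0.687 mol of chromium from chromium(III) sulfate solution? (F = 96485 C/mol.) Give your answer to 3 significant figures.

2.06 mol

Cr³⁺ + 3e⁻ → Cr, so n(e⁻) = 3 × 0.687 = 2.061 mol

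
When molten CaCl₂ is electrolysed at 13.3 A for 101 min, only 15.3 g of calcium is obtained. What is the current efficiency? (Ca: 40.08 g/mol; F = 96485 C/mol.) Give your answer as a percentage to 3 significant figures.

Q = 13.3 × 6060 = 80600 C
n(e⁻) = 80600 / 96485 = 0.8354 mol
Ca²⁺ + 2e⁻ → Ca, so theoretical n(Ca) = 0.4177 mol → 16.74 g
Efficiency = 15.3 / 16.74 = 0.9140 = 91.4%

91.4%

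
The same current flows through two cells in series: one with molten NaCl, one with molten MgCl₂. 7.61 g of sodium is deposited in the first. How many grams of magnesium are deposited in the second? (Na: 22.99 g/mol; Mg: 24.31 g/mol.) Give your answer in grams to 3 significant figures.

n(Na) = 7.61 / 22.99 = 0.3310 mol
Na⁺ + e⁻ → Na, so n(e⁻) = 0.3310 mol
Since the cells are in series, n(e⁻) in the Mg cell is also 0.3310 mol.
Mg²⁺ + 2e⁻ → Mg, so n(Mg) = 0.3310 / 2 = 0.1655 mol
m(Mg) = 0.1655 × 24.31 = 4.02 g

4.02 g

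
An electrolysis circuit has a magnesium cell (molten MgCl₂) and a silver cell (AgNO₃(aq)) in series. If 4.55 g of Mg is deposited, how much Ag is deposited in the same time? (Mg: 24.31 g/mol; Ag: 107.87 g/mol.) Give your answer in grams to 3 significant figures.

n(Mg) = 4.55 / 24.31 = 0.1872 mol
Mg²⁺ + 2e⁻ → Mg, so n(e⁻) = 2 × 0.1872 = 0.3744 mol
Since the cells are in series, n(e⁻) in the Ag cell is also 0.3744 mol.
Ag⁺ + e⁻ → Ag, so n(Ag) = 0.3744 mol
m(Ag) = 0.3744 × 107.87 = 40.4 g

40.4 g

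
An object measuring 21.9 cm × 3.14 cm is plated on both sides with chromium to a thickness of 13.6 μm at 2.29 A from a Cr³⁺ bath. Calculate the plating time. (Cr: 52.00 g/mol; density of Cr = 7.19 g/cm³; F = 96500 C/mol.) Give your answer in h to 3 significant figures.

Plated area = 2 × 21.9 × 3.14 = 137.5 cm²
Volume = 137.5 × 13.6×10⁻⁴ cm = 0.1870 cm³
m(Cr) = 0.1870 × 7.19 = 1.345 g
n(Cr) = 1.345 / 52.00 = 0.02587 mol; n(e⁻) = 3 × 0.02587 = 0.07761 mol
Q = 0.07761 × 96500 = 7489 C
t = 7489 / 2.29 = 3270 s = 0.908 h

0.908 h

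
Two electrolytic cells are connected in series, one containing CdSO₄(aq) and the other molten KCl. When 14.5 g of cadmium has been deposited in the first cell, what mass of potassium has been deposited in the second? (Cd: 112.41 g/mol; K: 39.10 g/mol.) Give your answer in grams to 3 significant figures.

n(Cd) = 14.5 / 112.41 = 0.1290 mol
Cd²⁺ + 2e⁻ → Cd, so n(e⁻) = 2 × 0.1290 = 0.2580 mol
Since the cells are in series, n(e⁻) in the K cell is also 0.2580 mol.
K⁺ + e⁻ → K, so n(K) = 0.2580 mol
m(K) = 0.2580 × 39.10 = 10.1 g

10.1 g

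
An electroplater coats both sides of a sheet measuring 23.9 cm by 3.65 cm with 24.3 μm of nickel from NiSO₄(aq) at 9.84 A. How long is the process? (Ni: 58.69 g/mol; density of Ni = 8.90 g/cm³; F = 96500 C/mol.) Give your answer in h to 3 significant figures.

Plated area = 2 × 23.9 × 3.65 = 174.5 cm²
Volume = 174.5 × 24.3×10⁻⁴ cm = 0.4240 cm³
m(Ni) = 0.4240 × 8.90 = 3.774 g
n(Ni) = 3.774 / 58.69 = 0.06430 mol; n(e⁻) = 2 × 0.06430 = 0.1286 mol
Q = 0.1286 × 96500 = 12410 C
t = 12410 / 9.84 = 1261 s = 0.350 h

0.350 h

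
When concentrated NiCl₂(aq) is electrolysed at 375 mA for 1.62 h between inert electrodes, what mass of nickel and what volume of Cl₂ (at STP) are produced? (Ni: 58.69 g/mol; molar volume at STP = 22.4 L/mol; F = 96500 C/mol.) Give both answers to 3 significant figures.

0.665 g Ni; 0.254 L Cl₂

Q = 0.375 × 5832 = 2187 C; n(e⁻) = 2187 / 96500 = 0.02266 mol
Cathode: Ni²⁺ + 2e⁻ → Ni → n(Ni) = 0.02266/2 = 0.01133 mol → 0.665 g
Anode: 2Cl⁻ → Cl₂ + 2e⁻ → n(Cl₂) = 0.02266/2 = 0.01133 mol → 0.254 L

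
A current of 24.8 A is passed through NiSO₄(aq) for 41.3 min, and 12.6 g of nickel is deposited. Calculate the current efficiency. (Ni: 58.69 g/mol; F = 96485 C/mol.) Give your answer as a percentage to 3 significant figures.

Q = 24.8 × 2478 = 61450 C
n(e⁻) = 61450 / 96485 = 0.6369 mol
Ni²⁺ + 2e⁻ → Ni, so theoretical n(Ni) = 0.3185 mol → 18.69 g
Efficiency = 12.6 / 18.69 = 0.6742 = 67.4%

67.4%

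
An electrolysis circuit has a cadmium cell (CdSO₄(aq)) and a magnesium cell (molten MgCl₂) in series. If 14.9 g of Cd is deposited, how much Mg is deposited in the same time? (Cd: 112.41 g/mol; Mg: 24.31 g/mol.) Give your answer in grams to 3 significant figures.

n(Cd) = 14.9 / 112.41 = 0.1326 mol
Cd²⁺ + 2e⁻ → Cd, so n(e⁻) = 2 × 0.1326 = 0.2652 mol
In series, the same 0.2652 mol of electrons flows through the second cell.
Mg²⁺ + 2e⁻ → Mg, so n(Mg) = 0.2652 / 2 = 0.1326 mol
m(Mg) = 0.1326 × 24.31 = 3.22 g

3.22 g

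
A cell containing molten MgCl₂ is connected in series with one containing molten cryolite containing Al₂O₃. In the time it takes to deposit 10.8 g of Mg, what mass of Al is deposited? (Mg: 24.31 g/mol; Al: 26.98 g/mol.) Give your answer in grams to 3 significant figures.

n(Mg) = 10.8 / 24.31 = 0.4443 mol
Mg²⁺ + 2e⁻ → Mg, so n(e⁻) = 2 × 0.4443 = 0.8886 mol
In series, the same 0.8886 mol of electrons flows through the second cell.
Al³⁺ + 3e⁻ → Al, so n(Al) = 0.8886 / 3 = 0.2962 mol
m(Al) = 0.2962 × 26.98 = 7.99 g

7.99 g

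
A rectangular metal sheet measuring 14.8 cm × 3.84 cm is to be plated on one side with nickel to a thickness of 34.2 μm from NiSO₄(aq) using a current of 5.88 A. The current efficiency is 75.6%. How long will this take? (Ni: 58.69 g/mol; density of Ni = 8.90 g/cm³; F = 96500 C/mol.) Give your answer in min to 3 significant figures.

Plated area = 14.8 × 3.84 = 56.83 cm²
Volume = 56.83 × 34.2×10⁻⁴ cm = 0.1944 cm³
m(Ni) = 0.1944 × 8.90 = 1.730 g
n(Ni) = 1.730 / 58.69 = 0.02948 mol; n(e⁻) = 2 × 0.02948 = 0.05896 mol
Q = 0.05896 × 96500 / 0.756 = 7526 C
t = 7526 / 5.88 = 1280 s = 21.3 min

21.3 min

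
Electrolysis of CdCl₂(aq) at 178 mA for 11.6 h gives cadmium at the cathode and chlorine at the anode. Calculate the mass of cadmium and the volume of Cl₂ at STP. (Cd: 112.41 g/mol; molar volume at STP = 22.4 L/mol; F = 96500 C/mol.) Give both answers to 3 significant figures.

Q = 0.178 × 41760 = 7433 C; n(e⁻) = 7433 / 96500 = 0.07703 mol
Cathode: Cd²⁺ + 2e⁻ → Cd → n(Cd) = 0.07703/2 = 0.03852 mol → 4.33 g
Anode: 2Cl⁻ → Cl₂ + 2e⁻ → n(Cl₂) = 0.07703/2 = 0.03852 mol → 0.863 L

4.33 g Cd; 0.863 L Cl₂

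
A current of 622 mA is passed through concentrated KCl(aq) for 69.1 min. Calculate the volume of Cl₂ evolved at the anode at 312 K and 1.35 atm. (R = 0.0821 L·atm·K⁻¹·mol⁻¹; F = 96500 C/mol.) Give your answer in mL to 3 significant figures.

254 mL

Q = 0.622 A × 4146 s = 2579 C
Moles of electrons = 2579 / 96500 = 0.02673 mol
2Cl⁻ → Cl₂ + 2e⁻, so n(Cl₂) = 0.02673 / 2 = 0.01337 mol
V = nRT/P = 0.01337 × 0.0821 × 312 / 1.35 = 0.2537 L
= 254 mL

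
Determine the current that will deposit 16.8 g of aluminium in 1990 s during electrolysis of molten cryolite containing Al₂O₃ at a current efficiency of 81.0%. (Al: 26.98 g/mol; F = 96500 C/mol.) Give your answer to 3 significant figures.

112 A

n(Al) = 16.8 / 26.98 = 0.6227 mol
Al³⁺ + 3e⁻ → Al, so n(e⁻) = 3 × 0.6227 = 1.868 mol
Q = 1.868 × 96500 / 0.810 = 2.225×10^5 C
I = Q / t = 2.225×10^5 / 1990 s = 112 A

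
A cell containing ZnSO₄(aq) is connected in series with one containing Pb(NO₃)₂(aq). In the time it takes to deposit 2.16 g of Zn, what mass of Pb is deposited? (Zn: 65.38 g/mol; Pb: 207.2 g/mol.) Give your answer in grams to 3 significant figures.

6.85 g

n(Zn) = 2.16 / 65.38 = 0.03304 mol
Zn²⁺ + 2e⁻ → Zn, so n(e⁻) = 2 × 0.03304 = 0.06608 mol
Since the cells are in series, n(e⁻) in the Pb cell is also 0.06608 mol.
Pb²⁺ + 2e⁻ → Pb, so n(Pb) = 0.06608 / 2 = 0.03304 mol
m(Pb) = 0.03304 × 207.2 = 6.85 g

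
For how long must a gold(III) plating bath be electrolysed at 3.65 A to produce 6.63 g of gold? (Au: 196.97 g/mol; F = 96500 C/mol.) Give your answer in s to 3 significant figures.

2670 s

n(Au) = 6.63 / 196.97 = 0.03366 mol
Au³⁺ + 3e⁻ → Au, so n(e⁻) = 3 × 0.03366 = 0.1010 mol
Q = 0.1010 × 96500 = 9747 C
t = Q / I = 9747 / 3.65 = 2670 s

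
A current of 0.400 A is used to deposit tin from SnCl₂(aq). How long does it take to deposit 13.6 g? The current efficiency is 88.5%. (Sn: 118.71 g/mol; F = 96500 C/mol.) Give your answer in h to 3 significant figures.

n(Sn) = 13.6 / 118.71 = 0.1146 mol
Sn²⁺ + 2e⁻ → Sn, so n(e⁻) = 2 × 0.1146 = 0.2292 mol
Q = 0.2292 × 96500 / 0.885 = 24990 C
t = Q / I = 24990 / 0.400 = 62480 s = 17.4 h

17.4 h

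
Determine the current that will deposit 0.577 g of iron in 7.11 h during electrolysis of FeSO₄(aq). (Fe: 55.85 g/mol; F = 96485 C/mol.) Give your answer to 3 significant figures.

0.0779 A

n(Fe) = 0.577 / 55.85 = 0.01033 mol
Fe²⁺ + 2e⁻ → Fe, so n(e⁻) = 2 × 0.01033 = 0.02066 mol
Q = 0.02066 × 96485 = 1993 C
I = Q / t = 1993 / 25596 s = 0.0779 A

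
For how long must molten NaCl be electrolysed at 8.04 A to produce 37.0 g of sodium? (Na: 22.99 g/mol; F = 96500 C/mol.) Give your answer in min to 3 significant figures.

n(Na) = 37.0 / 22.99 = 1.609 mol
Na⁺ + e⁻ → Na, so n(e⁻) = 1.609 mol
Q = 1.609 × 96500 = 1.553×10^5 C
t = Q / I = 1.553×10^5 / 8.04 = 19320 s = 322 min

322 min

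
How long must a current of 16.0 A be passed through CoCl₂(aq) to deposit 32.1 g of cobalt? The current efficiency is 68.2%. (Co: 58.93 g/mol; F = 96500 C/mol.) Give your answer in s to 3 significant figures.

9630 s

n(Co) = 32.1 / 58.93 = 0.5447 mol
Co²⁺ + 2e⁻ → Co, so n(e⁻) = 2 × 0.5447 = 1.089 mol
Q = 1.089 × 96500 / 0.682 = 1.541×10^5 C
t = Q / I = 1.541×10^5 / 16.0 = 9631 s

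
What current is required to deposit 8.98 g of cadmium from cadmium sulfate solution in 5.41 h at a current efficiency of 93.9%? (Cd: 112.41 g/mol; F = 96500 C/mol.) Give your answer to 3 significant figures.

n(Cd) = 8.98 / 112.41 = 0.07989 mol
Cd²⁺ + 2e⁻ → Cd, so n(e⁻) = 2 × 0.07989 = 0.1598 mol
Q = 0.1598 × 96500 / 0.939 = 16420 C
I = Q / t = 16420 / 19476 s = 0.843 A

0.843 A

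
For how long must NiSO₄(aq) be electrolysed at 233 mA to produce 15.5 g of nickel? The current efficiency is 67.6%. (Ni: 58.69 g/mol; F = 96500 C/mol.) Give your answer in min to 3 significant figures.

5390 min

n(Ni) = 15.5 / 58.69 = 0.2641 mol
Ni²⁺ + 2e⁻ → Ni, so n(e⁻) = 2 × 0.2641 = 0.5282 mol
Q = 0.5282 × 96500 / 0.676 = 75400 C
t = Q / I = 75400 / 0.233 = 3.236×10^5 s = 5390 min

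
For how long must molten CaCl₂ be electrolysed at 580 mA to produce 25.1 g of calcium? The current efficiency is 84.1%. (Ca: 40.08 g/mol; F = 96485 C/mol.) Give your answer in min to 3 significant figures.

4130 min

n(Ca) = 25.1 / 40.08 = 0.6262 mol
Ca²⁺ + 2e⁻ → Ca, so n(e⁻) = 2 × 0.6262 = 1.252 mol
Q = 1.252 × 96485 / 0.841 = 1.436×10^5 C
t = Q / I = 1.436×10^5 / 0.580 = 2.476×10^5 s = 4130 min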